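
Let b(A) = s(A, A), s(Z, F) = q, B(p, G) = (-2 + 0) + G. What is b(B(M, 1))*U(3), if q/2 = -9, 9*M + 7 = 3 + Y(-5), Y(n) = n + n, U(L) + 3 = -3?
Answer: 108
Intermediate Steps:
U(L) = -6 (U(L) = -3 - 3 = -6)
Y(n) = 2*n
M = -14/9 (M = -7/9 + (3 + 2*(-5))/9 = -7/9 + (3 - 10)/9 = -7/9 + (1/9)*(-7) = -7/9 - 7/9 = -14/9 ≈ -1.5556)
q = -18 (q = 2*(-9) = -18)
B(p, G) = -2 + G
s(Z, F) = -18
b(A) = -18
b(B(M, 1))*U(3) = -18*(-6) = 108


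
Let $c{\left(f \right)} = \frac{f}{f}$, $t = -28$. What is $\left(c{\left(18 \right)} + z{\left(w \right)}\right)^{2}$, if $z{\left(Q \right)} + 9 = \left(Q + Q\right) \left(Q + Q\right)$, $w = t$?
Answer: $9784384$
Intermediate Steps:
$w = -28$
$c{\left(f \right)} = 1$
$z{\left(Q \right)} = -9 + 4 Q^{2}$ ($z{\left(Q \right)} = -9 + \left(Q + Q\right) \left(Q + Q\right) = -9 + 2 Q 2 Q = -9 + 4 Q^{2}$)
$\left(c{\left(18 \right)} + z{\left(w \right)}\right)^{2} = \left(1 - \left(9 - 4 \left(-28\right)^{2}\right)\right)^{2} = \left(1 + \left(-9 + 4 \cdot 784\right)\right)^{2} = \left(1 + \left(-9 + 3136\right)\right)^{2} = \left(1 + 3127\right)^{2} = 3128^{2} = 9784384$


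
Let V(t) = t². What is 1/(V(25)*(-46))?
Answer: -1/28750 ≈ -3.4783e-5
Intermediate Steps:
1/(V(25)*(-46)) = 1/(25²*(-46)) = 1/(625*(-46)) = 1/(-28750) = -1/28750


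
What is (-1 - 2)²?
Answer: 9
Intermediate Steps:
(-1 - 2)² = (-3)² = 9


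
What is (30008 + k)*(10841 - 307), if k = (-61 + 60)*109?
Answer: 314956066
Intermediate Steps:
k = -109 (k = -1*109 = -109)
(30008 + k)*(10841 - 307) = (30008 - 109)*(10841 - 307) = 29899*10534 = 314956066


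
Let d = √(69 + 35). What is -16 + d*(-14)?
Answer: -16 - 28*√26 ≈ -158.77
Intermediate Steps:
d = 2*√26 (d = √104 = 2*√26 ≈ 10.198)
-16 + d*(-14) = -16 + (2*√26)*(-14) = -16 - 28*√26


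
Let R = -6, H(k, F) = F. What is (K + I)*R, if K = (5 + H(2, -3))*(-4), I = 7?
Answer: 6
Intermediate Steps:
K = -8 (K = (5 - 3)*(-4) = 2*(-4) = -8)
(K + I)*R = (-8 + 7)*(-6) = -1*(-6) = 6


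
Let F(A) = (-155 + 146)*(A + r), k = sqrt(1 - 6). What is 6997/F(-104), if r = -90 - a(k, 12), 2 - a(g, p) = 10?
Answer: 6997/1674 ≈ 4.1798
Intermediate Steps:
k = I*sqrt(5) (k = sqrt(-5) = I*sqrt(5) ≈ 2.2361*I)
a(g, p) = -8 (a(g, p) = 2 - 1*10 = 2 - 10 = -8)
r = -82 (r = -90 - 1*(-8) = -90 + 8 = -82)
F(A) = 738 - 9*A (F(A) = (-155 + 146)*(A - 82) = -9*(-82 + A) = 738 - 9*A)
6997/F(-104) = 6997/(738 - 9*(-104)) = 6997/(738 + 936) = 6997/1674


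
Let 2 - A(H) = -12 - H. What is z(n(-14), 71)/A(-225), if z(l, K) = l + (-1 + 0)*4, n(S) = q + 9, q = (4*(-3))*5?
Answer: 55/211 ≈ 0.26066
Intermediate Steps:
q = -60 (q = -12*5 = -60)
A(H) = 14 + H (A(H) = 2 - (-12 - H) = 2 + (12 + H) = 14 + H)
n(S) = -51 (n(S) = -60 + 9 = -51)
z(l, K) = -4 + l (z(l, K) = l - 1*4 = l - 4 = -4 + l)
z(n(-14), 71)/A(-225) = (-4 - 51)/(14 - 225) = -55/(-211) = -55*(-1/211) = 55/211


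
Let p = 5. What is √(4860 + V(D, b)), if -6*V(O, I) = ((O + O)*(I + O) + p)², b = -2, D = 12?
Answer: I*√185190/6 ≈ 71.723*I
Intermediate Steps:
V(O, I) = -(5 + 2*O*(I + O))²/6 (V(O, I) = -((O + O)*(I + O) + 5)²/6 = -((2*O)*(I + O) + 5)²/6 = -(2*O*(I + O) + 5)²/6 = -(5 + 2*O*(I + O))²/6)
√(4860 + V(D, b)) = √(4860 - (5 + 2*12² + 2*(-2)*12)²/6) = √(4860 - (5 + 2*144 - 48)²/6) = √(4860 - (5 + 288 - 48)²/6) = √(4860 - ⅙*245²) = √(4860 - ⅙*60025) = √(4860 - 60025/6) = √(-30865/6) = I*√185190/6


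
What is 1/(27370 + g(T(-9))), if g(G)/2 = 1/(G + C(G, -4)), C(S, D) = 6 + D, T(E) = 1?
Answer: 3/82112 ≈ 3.6535e-5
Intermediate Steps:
g(G) = 2/(2 + G) (g(G) = 2/(G + (6 - 4)) = 2/(G + 2) = 2/(2 + G))
1/(27370 + g(T(-9))) = 1/(27370 + 2/(2 + 1)) = 1/(27370 + 2/3) = 1/(82112/3) = 3/82112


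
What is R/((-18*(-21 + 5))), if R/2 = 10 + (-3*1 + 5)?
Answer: 1/12 ≈ 0.083333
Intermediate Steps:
R = 24 (R = 2*(10 + (-3*1 + 5)) = 2*(10 + (-3 + 5)) = 2*(10 + 2) = 2*12 = 24)
R/((-18*(-21 + 5))) = 24/(-18*(-21 + 5)) = 24/(-18*(-16)) = 24/288 = (1/288)*24 = 1/12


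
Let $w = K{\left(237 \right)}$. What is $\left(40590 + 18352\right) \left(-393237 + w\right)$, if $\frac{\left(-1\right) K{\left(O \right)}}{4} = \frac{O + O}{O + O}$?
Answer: $-23178411022$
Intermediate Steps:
$K{\left(O \right)} = -4$ ($K{\left(O \right)} = - 4 \frac{O + O}{O + O} = - 4 \frac{2 O}{2 O} = - 4 \cdot 2 O \frac{1}{2 O} = \left(-4\right) 1 = -4$)
$w = -4$
$\left(40590 + 18352\right) \left(-393237 + w\right) = \left(40590 + 18352\right) \left(-393237 - 4\right) = 58942 \left(-393241\right) = -23178411022$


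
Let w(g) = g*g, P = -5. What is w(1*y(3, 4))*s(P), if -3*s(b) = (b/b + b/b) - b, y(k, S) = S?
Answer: -112/3 ≈ -37.333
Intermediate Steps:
s(b) = -⅔ + b/3 (s(b) = -((b/b + b/b) - b)/3 = -((1 + 1) - b)/3 = -(2 - b)/3 = -⅔ + b/3)
w(g) = g²
w(1*y(3, 4))*s(P) = (1*4)²*(-⅔ + (⅓)*(-5)) = 4²*(-⅔ - 5/3) = 16*(-7/3) = -112/3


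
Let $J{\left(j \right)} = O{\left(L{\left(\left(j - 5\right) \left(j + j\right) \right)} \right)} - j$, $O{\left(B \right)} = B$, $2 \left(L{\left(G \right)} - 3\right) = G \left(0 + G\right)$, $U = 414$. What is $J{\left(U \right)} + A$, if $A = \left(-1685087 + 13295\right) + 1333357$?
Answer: $57342249706$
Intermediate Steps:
$L{\left(G \right)} = 3 + \frac{G^{2}}{2}$ ($L{\left(G \right)} = 3 + \frac{G \left(0 + G\right)}{2} = 3 + \frac{G G}{2} = 3 + \frac{G^{2}}{2}$)
$A = -338435$ ($A = -1671792 + 1333357 = -338435$)
$J{\left(j \right)} = 3 - j + 2 j^{2} \left(-5 + j\right)^{2}$ ($J{\left(j \right)} = \left(3 + \frac{\left(\left(j - 5\right) \left(j + j\right)\right)^{2}}{2}\right) - j = \left(3 + \frac{\left(\left(-5 + j\right) 2 j\right)^{2}}{2}\right) - j = \left(3 + \frac{\left(2 j \left(-5 + j\right)\right)^{2}}{2}\right) - j = \left(3 + \frac{4 j^{2} \left(-5 + j\right)^{2}}{2}\right) - j = \left(3 + 2 j^{2} \left(-5 + j\right)^{2}\right) - j = 3 - j + 2 j^{2} \left(-5 + j\right)^{2}$)
$J{\left(U \right)} + A = \left(3 - 414 + 2 \cdot 414^{2} \left(-5 + 414\right)^{2}\right) - 338435 = \left(3 - 414 + 2 \cdot 171396 \cdot 409^{2}\right) - 338435 = \left(3 - 414 + 2 \cdot 171396 \cdot 167281\right) - 338435 = \left(3 - 414 + 57342588552\right) - 338435 = 57342588141 - 338435 = 57342249706$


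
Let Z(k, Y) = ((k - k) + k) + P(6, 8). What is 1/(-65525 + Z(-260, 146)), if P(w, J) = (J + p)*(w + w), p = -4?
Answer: -1/65737 ≈ -1.5212e-5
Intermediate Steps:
P(w, J) = 2*w*(-4 + J) (P(w, J) = (J - 4)*(w + w) = (-4 + J)*(2*w) = 2*w*(-4 + J))
Z(k, Y) = 48 + k (Z(k, Y) = ((k - k) + k) + 2*6*(-4 + 8) = (0 + k) + 2*6*4 = k + 48 = 48 + k)
1/(-65525 + Z(-260, 146)) = 1/(-65525 + (48 - 260)) = 1/(-65525 - 212) = 1/(-65737) = -1/65737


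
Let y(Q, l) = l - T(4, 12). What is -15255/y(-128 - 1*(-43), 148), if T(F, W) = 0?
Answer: -15255/148 ≈ -103.07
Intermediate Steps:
y(Q, l) = l (y(Q, l) = l - 1*0 = l + 0 = l)
-15255/y(-128 - 1*(-43), 148) = -15255/148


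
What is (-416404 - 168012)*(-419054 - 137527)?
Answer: 325274841696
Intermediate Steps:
(-416404 - 168012)*(-419054 - 137527) = -584416*(-556581) = 325274841696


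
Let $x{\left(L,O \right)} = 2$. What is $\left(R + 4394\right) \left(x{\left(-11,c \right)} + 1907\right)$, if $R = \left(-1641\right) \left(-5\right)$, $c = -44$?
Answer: $24051491$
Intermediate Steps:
$R = 8205$
$\left(R + 4394\right) \left(x{\left(-11,c \right)} + 1907\right) = \left(8205 + 4394\right) \left(2 + 1907\right) = 12599 \cdot 1909 = 24051491$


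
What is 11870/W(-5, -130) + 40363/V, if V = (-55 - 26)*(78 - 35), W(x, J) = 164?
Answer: 17361839/285606 ≈ 60.789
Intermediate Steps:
V = -3483 (V = -81*43 = -3483)
11870/W(-5, -130) + 40363/V = 11870/164 + 40363/(-3483) = 11870*(1/164) + 40363*(-1/3483) = 5935/82 - 40363/3483 = 17361839/285606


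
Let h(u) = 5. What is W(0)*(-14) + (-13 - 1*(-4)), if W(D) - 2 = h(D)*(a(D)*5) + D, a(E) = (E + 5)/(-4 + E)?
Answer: 801/2 ≈ 400.50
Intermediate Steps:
a(E) = (5 + E)/(-4 + E)
W(D) = 2 + D + 25*(5 + D)/(-4 + D) (W(D) = 2 + (5*(((5 + D)/(-4 + D))*5) + D) = 2 + (5*(5*(5 + D)/(-4 + D)) + D) = 2 + (25*(5 + D)/(-4 + D) + D) = 2 + (D + 25*(5 + D)/(-4 + D)) = 2 + D + 25*(5 + D)/(-4 + D))
W(0)*(-14) + (-13 - 1*(-4)) = ((117 + 0**2 + 23*0)/(-4 + 0))*(-14) + (-13 - 1*(-4)) = ((117 + 0 + 0)/(-4))*(-14) + (-13 + 4) = -1/4*117*(-14) - 9 = -117/4*(-14) - 9 = 819/2 - 9 = 801/2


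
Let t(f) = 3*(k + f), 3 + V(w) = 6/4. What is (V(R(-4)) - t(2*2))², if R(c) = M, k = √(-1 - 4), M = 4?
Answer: 549/4 + 81*I*√5 ≈ 137.25 + 181.12*I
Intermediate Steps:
k = I*√5 (k = √(-5) = I*√5 ≈ 2.2361*I)
R(c) = 4
V(w) = -3/2 (V(w) = -3 + 6/4 = -3 + 6*(¼) = -3 + 3/2 = -3/2)
t(f) = 3*f + 3*I*√5 (t(f) = 3*(I*√5 + f) = 3*(f + I*√5) = 3*f + 3*I*√5)
(V(R(-4)) - t(2*2))² = (-3/2 - (3*(2*2) + 3*I*√5))² = (-3/2 - (3*4 + 3*I*√5))² = (-3/2 - (12 + 3*I*√5))² = (-3/2 + (-12 - 3*I*√5))² = (-27/2 - 3*I*√5)²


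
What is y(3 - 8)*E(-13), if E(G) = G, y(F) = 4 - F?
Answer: -117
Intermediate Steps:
y(3 - 8)*E(-13) = (4 - (3 - 8))*(-13) = (4 - 1*(-5))*(-13) = (4 + 5)*(-13) = 9*(-13) = -117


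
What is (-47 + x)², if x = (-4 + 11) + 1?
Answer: 1521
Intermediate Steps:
x = 8 (x = 7 + 1 = 8)
(-47 + x)² = (-47 + 8)² = (-39)² = 1521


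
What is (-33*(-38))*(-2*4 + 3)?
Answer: -6270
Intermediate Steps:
(-33*(-38))*(-2*4 + 3) = 1254*(-8 + 3) = 1254*(-5) = -6270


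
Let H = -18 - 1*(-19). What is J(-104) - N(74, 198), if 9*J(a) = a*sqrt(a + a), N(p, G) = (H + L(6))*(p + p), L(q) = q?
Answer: -1036 - 416*I*sqrt(13)/9 ≈ -1036.0 - 166.66*I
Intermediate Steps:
H = 1 (H = -18 + 19 = 1)
N(p, G) = 14*p (N(p, G) = (1 + 6)*(p + p) = 7*(2*p) = 14*p)
J(a) = sqrt(2)*a**(3/2)/9 (J(a) = (a*sqrt(a + a))/9 = (a*sqrt(2*a))/9 = (a*(sqrt(2)*sqrt(a)))/9 = (sqrt(2)*a**(3/2))/9 = sqrt(2)*a**(3/2)/9)
J(-104) - N(74, 198) = sqrt(2)*(-104)**(3/2)/9 - 14*74 = sqrt(2)*(-208*I*sqrt(26))/9 - 1*1036 = -416*I*sqrt(13)/9 - 1036 = -1036 - 416*I*sqrt(13)/9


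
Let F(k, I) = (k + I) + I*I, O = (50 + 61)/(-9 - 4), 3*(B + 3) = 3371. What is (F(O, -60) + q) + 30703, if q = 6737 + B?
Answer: 1641593/39 ≈ 42092.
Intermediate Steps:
B = 3362/3 (B = -3 + (⅓)*3371 = -3 + 3371/3 = 3362/3 ≈ 1120.7)
O = -111/13 (O = 111/(-13) = 111*(-1/13) = -111/13 ≈ -8.5385)
q = 23573/3 (q = 6737 + 3362/3 = 23573/3 ≈ 7857.7)
F(k, I) = I + k + I² (F(k, I) = (I + k) + I² = I + k + I²)
(F(O, -60) + q) + 30703 = ((-60 - 111/13 + (-60)²) + 23573/3) + 30703 = ((-60 - 111/13 + 3600) + 23573/3) + 30703 = (45909/13 + 23573/3) + 30703 = 444176/39 + 30703 = 1641593/39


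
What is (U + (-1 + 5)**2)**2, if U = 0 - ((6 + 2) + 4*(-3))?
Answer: 400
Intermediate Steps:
U = 4 (U = 0 - (8 - 12) = 0 - 1*(-4) = 0 + 4 = 4)
(U + (-1 + 5)**2)**2 = (4 + (-1 + 5)**2)**2 = (4 + 4**2)**2 = (4 + 16)**2 = 20**2 = 400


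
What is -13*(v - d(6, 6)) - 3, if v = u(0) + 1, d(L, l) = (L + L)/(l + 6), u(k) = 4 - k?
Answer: -55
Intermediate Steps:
d(L, l) = 2*L/(6 + l) (d(L, l) = (2*L)/(6 + l) = 2*L/(6 + l))
v = 5 (v = (4 - 1*0) + 1 = (4 + 0) + 1 = 4 + 1 = 5)
-13*(v - d(6, 6)) - 3 = -13*(5 - 2*6/(6 + 6)) - 3 = -13*(5 - 2*6/12) - 3 = -13*(5 - 1*1) - 3 = -13*(5 - 1) - 3 = -13*4 - 3 = -52 - 3 = -55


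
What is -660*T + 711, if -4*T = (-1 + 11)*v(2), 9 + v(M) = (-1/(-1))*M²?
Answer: -7539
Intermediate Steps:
v(M) = -9 + M² (v(M) = -9 + (-1/(-1))*M² = -9 + (-1*(-1))*M² = -9 + 1*M² = -9 + M²)
T = 25/2 (T = -(-1 + 11)*(-9 + 2²)/4 = -5*(-9 + 4)/2 = -5*(-5)/2 = -¼*(-50) = 25/2 ≈ 12.500)
-660*T + 711 = -660*25/2 + 711 = -8250 + 711 = -7539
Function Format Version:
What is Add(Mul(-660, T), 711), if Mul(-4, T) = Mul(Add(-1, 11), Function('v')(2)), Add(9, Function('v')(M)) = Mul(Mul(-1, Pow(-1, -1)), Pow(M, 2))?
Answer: -7539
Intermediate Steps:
Function('v')(M) = Add(-9, Pow(M, 2)) (Function('v')(M) = Add(-9, Mul(Mul(-1, Pow(-1, -1)), Pow(M, 2))) = Add(-9, Mul(Mul(-1, -1), Pow(M, 2))) = Add(-9, Mul(1, Pow(M, 2))) = Add(-9, Pow(M, 2)))
T = Rational(25, 2) (T = Mul(Rational(-1, 4), Mul(Add(-1, 11), Add(-9, Pow(2, 2)))) = Mul(Rational(-1, 4), Mul(10, Add(-9, 4))) = Mul(Rational(-1, 4), Mul(10, -5)) = Mul(Rational(-1, 4), -50) = Rational(25, 2) ≈ 12.500)
Add(Mul(-660, T), 711) = Add(Mul(-660, Rational(25, 2)), 711) = Add(-8250, 711) = -7539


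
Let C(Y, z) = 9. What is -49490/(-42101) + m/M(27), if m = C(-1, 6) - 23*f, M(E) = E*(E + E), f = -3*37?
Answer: 30003197/10230543 ≈ 2.9327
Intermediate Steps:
f = -111
M(E) = 2*E² (M(E) = E*(2*E) = 2*E²)
m = 2562 (m = 9 - 23*(-111) = 9 + 2553 = 2562)
-49490/(-42101) + m/M(27) = -49490/(-42101) + 2562/((2*27²)) = -49490*(-1/42101) + 2562/((2*729)) = 49490/42101 + 2562/1458 = 49490/42101 + 2562*(1/1458) = 49490/42101 + 427/243 = 30003197/10230543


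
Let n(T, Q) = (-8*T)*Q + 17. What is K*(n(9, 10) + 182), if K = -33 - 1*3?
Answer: 18756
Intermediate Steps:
K = -36 (K = -33 - 3 = -36)
n(T, Q) = 17 - 8*Q*T (n(T, Q) = -8*Q*T + 17 = 17 - 8*Q*T)
K*(n(9, 10) + 182) = -36*((17 - 8*10*9) + 182) = -36*((17 - 720) + 182) = -36*(-703 + 182) = -36*(-521) = 18756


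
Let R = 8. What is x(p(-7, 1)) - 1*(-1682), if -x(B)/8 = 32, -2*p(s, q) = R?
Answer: 1426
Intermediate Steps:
p(s, q) = -4 (p(s, q) = -1/2*8 = -4)
x(B) = -256 (x(B) = -8*32 = -256)
x(p(-7, 1)) - 1*(-1682) = -256 - 1*(-1682) = -256 + 1682 = 1426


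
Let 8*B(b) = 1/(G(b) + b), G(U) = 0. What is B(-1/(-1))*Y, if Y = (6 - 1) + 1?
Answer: ¾ ≈ 0.75000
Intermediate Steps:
B(b) = 1/(8*b) (B(b) = 1/(8*(0 + b)) = 1/(8*b))
Y = 6 (Y = 5 + 1 = 6)
B(-1/(-1))*Y = (1/(8*((-1/(-1)))))*6 = (1/(8*((-1*(-1)))))*6 = ((⅛)/1)*6 = ((⅛)*1)*6 = (⅛)*6 = ¾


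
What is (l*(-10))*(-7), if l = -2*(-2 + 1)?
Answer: 140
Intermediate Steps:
l = 2 (l = -2*(-1) = 2)
(l*(-10))*(-7) = (2*(-10))*(-7) = -20*(-7) = 140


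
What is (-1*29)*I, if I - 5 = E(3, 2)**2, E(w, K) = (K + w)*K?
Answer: -3045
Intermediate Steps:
E(w, K) = K*(K + w)
I = 105 (I = 5 + (2*(2 + 3))**2 = 5 + (2*5)**2 = 5 + 10**2 = 5 + 100 = 105)
(-1*29)*I = -1*29*105 = -29*105 = -3045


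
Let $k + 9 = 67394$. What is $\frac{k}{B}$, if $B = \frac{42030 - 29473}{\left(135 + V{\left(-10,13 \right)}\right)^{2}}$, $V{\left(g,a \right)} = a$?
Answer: $\frac{1476001040}{12557} \approx 1.1754 \cdot 10^{5}$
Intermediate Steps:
$k = 67385$ ($k = -9 + 67394 = 67385$)
$B = \frac{12557}{21904}$ ($B = \frac{42030 - 29473}{\left(135 + 13\right)^{2}} = \frac{12557}{148^{2}} = \frac{12557}{21904} \approx 0.57327$)
$\frac{k}{B} = \frac{67385}{\frac{12557}{21904}} = 67385 \cdot \frac{21904}{12557} = \frac{1476001040}{12557}$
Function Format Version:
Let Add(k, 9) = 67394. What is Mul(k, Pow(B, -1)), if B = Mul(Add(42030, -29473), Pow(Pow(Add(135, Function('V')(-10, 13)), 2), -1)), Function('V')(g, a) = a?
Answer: Rational(1476001040, 12557) ≈ 1.1754e+5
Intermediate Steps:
k = 67385 (k = Add(-9, 67394) = 67385)
B = Rational(12557, 21904) (B = Mul(Add(42030, -29473), Pow(Pow(Add(135, 13), 2), -1)) = Mul(12557, Pow(Pow(148, 2), -1)) = Mul(12557, Pow(21904, -1)) = Mul(12557, Rational(1, 21904)) = Rational(12557, 21904) ≈ 0.57327)
Mul(k, Pow(B, -1)) = Mul(67385, Pow(Rational(12557, 21904), -1)) = Mul(67385, Rational(21904, 12557)) = Rational(1476001040, 12557)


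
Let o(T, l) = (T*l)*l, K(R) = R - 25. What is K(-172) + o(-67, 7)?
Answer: -3480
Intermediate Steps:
K(R) = -25 + R
o(T, l) = T*l²
K(-172) + o(-67, 7) = (-25 - 172) - 67*7² = -197 - 67*49 = -197 - 3283 = -3480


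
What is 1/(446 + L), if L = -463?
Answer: -1/17 ≈ -0.058824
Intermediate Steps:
1/(446 + L) = 1/(446 - 463) = 1/(-17) = -1/17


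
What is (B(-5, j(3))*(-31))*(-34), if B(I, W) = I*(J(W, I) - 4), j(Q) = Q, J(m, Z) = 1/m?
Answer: 57970/3 ≈ 19323.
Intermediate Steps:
B(I, W) = I*(-4 + 1/W) (B(I, W) = I*(1/W - 4) = I*(-4 + 1/W))
(B(-5, j(3))*(-31))*(-34) = ((-4*(-5) - 5/3)*(-31))*(-34) = ((20 - 5*⅓)*(-31))*(-34) = ((20 - 5/3)*(-31))*(-34) = ((55/3)*(-31))*(-34) = -1705/3*(-34) = 57970/3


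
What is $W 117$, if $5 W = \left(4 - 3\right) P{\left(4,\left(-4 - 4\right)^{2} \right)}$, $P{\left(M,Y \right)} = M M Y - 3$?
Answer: $\frac{119457}{5} \approx 23891.0$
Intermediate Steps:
$P{\left(M,Y \right)} = -3 + Y M^{2}$ ($P{\left(M,Y \right)} = M^{2} Y - 3 = Y M^{2} - 3 = -3 + Y M^{2}$)
$W = \frac{1021}{5}$ ($W = \frac{\left(4 - 3\right) \left(-3 + \left(-4 - 4\right)^{2} \cdot 4^{2}\right)}{5} = \frac{1 \left(-3 + \left(-8\right)^{2} \cdot 16\right)}{5} = \frac{1 \left(-3 + 64 \cdot 16\right)}{5} = \frac{1 \left(-3 + 1024\right)}{5} = \frac{1 \cdot 1021}{5} = \frac{1}{5} \cdot 1021 = \frac{1021}{5} \approx 204.2$)
$W 117 = \frac{1021}{5} \cdot 117 = \frac{119457}{5}$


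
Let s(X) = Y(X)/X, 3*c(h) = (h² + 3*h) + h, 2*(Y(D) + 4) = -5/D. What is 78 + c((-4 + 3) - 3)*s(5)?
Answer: 78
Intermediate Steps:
Y(D) = -4 - 5/(2*D) (Y(D) = -4 + (-5/D)/2 = -4 - 5/(2*D))
c(h) = h²/3 + 4*h/3 (c(h) = ((h² + 3*h) + h)/3 = (h² + 4*h)/3 = h²/3 + 4*h/3)
s(X) = (-4 - 5/(2*X))/X
78 + c((-4 + 3) - 3)*s(5) = 78 + (((-4 + 3) - 3)*(4 + ((-4 + 3) - 3))/3)*((½)*(-5 - 8*5)/5²) = 78 + ((-1 - 3)*(4 + (-1 - 3))/3)*((½)*(1/25)*(-5 - 40)) = 78 + ((⅓)*(-4)*(4 - 4))*((½)*(1/25)*(-45)) = 78 + ((⅓)*(-4)*0)*(-9/10) = 78 + 0*(-9/10) = 78 + 0 = 78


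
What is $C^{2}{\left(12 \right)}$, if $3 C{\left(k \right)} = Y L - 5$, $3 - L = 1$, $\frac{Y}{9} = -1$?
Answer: $\frac{529}{9} \approx 58.778$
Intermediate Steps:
$Y = -9$ ($Y = 9 \left(-1\right) = -9$)
$L = 2$ ($L = 3 - 1 = 2$)
$C{\left(k \right)} = - \frac{23}{3}$ ($C{\left(k \right)} = \frac{\left(-9\right) 2 - 5}{3} = \frac{-18 - 5}{3} = \frac{1}{3} \left(-23\right) = - \frac{23}{3}$)
$C^{2}{\left(12 \right)} = \left(- \frac{23}{3}\right)^{2} = \frac{529}{9}$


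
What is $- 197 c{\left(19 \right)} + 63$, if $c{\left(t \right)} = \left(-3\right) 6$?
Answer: $3609$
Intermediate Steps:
$c{\left(t \right)} = -18$
$- 197 c{\left(19 \right)} + 63 = \left(-197\right) \left(-18\right) + 63 = 3546 + 63 = 3609$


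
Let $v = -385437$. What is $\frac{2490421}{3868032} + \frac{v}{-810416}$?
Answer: $\frac{219322479695}{195919688832} \approx 1.1195$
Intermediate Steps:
$\frac{2490421}{3868032} + \frac{v}{-810416} = \frac{2490421}{3868032} - \frac{385437}{-810416} = 2490421 \cdot \frac{1}{3868032} - - \frac{385437}{810416} = \frac{2490421}{3868032} + \frac{385437}{810416} = \frac{219322479695}{195919688832}$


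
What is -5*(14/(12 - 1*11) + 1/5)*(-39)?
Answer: 2769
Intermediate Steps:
-5*(14/(12 - 1*11) + 1/5)*(-39) = -5*(14/(12 - 11) + 1*(⅕))*(-39) = -5*(14/1 + ⅕)*(-39) = -5*(14*1 + ⅕)*(-39) = -5*(14 + ⅕)*(-39) = -5*71/5*(-39) = -71*(-39) = 2769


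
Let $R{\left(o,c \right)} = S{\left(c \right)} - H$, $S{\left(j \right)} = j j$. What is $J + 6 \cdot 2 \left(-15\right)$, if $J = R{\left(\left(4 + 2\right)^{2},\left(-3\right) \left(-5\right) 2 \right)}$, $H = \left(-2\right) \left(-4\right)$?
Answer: $712$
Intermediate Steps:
$S{\left(j \right)} = j^{2}$
$H = 8$
$R{\left(o,c \right)} = -8 + c^{2}$ ($R{\left(o,c \right)} = c^{2} - 8 = -8 + c^{2}$)
$J = 892$ ($J = -8 + \left(\left(-3\right) \left(-5\right) 2\right)^{2} = -8 + \left(15 \cdot 2\right)^{2} = -8 + 30^{2} = -8 + 900 = 892$)
$J + 6 \cdot 2 \left(-15\right) = 892 + 6 \cdot 2 \left(-15\right) = 892 + 12 \left(-15\right) = 892 - 180 = 712$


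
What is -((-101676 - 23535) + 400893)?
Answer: -275682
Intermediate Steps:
-((-101676 - 23535) + 400893) = -(-125211 + 400893) = -1*275682 = -275682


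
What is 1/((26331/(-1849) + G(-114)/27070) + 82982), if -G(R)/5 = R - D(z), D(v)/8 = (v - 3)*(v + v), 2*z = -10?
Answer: 5005243/415274493682 ≈ 1.2053e-5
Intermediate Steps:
z = -5 (z = (1/2)*(-10) = -5)
D(v) = 16*v*(-3 + v) (D(v) = 8*((v - 3)*(v + v)) = 8*((-3 + v)*(2*v)) = 8*(2*v*(-3 + v)) = 16*v*(-3 + v))
G(R) = 3200 - 5*R (G(R) = -5*(R - 16*(-5)*(-3 - 5)) = -5*(R - 16*(-5)*(-8)) = -5*(R - 1*640) = -5*(R - 640) = -5*(-640 + R) = 3200 - 5*R)
1/((26331/(-1849) + G(-114)/27070) + 82982) = 1/((26331/(-1849) + (3200 - 5*(-114))/27070) + 82982) = 1/((26331*(-1/1849) + (3200 + 570)*(1/27070)) + 82982) = 1/((-26331/1849 + 3770*(1/27070)) + 82982) = 1/((-26331/1849 + 377/2707) + 82982) = 1/(-70580944/5005243 + 82982) = 1/(415274493682/5005243) = 5005243/415274493682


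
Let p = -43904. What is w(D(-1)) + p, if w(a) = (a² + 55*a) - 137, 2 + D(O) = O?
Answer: -44197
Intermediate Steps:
D(O) = -2 + O
w(a) = -137 + a² + 55*a
w(D(-1)) + p = (-137 + (-2 - 1)² + 55*(-2 - 1)) - 43904 = (-137 + (-3)² + 55*(-3)) - 43904 = (-137 + 9 - 165) - 43904 = -293 - 43904 = -44197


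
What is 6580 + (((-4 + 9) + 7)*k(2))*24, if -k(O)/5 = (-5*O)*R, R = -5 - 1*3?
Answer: -108620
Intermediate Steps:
R = -8 (R = -5 - 3 = -8)
k(O) = -200*O (k(O) = -5*(-5*O)*(-8) = -200*O)
6580 + (((-4 + 9) + 7)*k(2))*24 = 6580 + (((-4 + 9) + 7)*(-200*2))*24 = 6580 + ((5 + 7)*(-400))*24 = 6580 + (12*(-400))*24 = 6580 - 4800*24 = 6580 - 115200 = -108620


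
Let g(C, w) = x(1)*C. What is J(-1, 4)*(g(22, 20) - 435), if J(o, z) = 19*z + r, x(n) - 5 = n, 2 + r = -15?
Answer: -17877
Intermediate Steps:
r = -17 (r = -2 - 15 = -17)
x(n) = 5 + n
J(o, z) = -17 + 19*z (J(o, z) = 19*z - 17 = -17 + 19*z)
g(C, w) = 6*C (g(C, w) = (5 + 1)*C = 6*C)
J(-1, 4)*(g(22, 20) - 435) = (-17 + 19*4)*(6*22 - 435) = (-17 + 76)*(132 - 435) = 59*(-303) = -17877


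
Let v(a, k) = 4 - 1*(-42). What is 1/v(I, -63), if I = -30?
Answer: 1/46 ≈ 0.021739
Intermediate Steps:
v(a, k) = 46 (v(a, k) = 4 + 42 = 46)
1/v(I, -63) = 1/46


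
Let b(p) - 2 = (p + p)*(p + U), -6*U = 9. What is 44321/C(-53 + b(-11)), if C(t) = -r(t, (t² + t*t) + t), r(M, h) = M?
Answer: -44321/224 ≈ -197.86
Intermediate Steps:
U = -3/2 (U = -⅙*9 = -3/2 ≈ -1.5000)
b(p) = 2 + 2*p*(-3/2 + p) (b(p) = 2 + (p + p)*(p - 3/2) = 2 + (2*p)*(-3/2 + p) = 2 + 2*p*(-3/2 + p))
C(t) = -t
44321/C(-53 + b(-11)) = 44321/((-(-53 + (2 - 3*(-11) + 2*(-11)²)))) = 44321/((-(-53 + (2 + 33 + 2*121)))) = 44321/((-(-53 + (2 + 33 + 242)))) = 44321/((-(-53 + 277))) = 44321/((-1*224)) = 44321/(-224) = 44321*(-1/224) = -44321/224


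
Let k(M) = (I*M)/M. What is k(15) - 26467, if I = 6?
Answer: -26461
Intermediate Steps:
k(M) = 6 (k(M) = (6*M)/M = 6)
k(15) - 26467 = 6 - 26467 = -26461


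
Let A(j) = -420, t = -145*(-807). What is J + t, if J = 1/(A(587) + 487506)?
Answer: 56996368291/487086 ≈ 1.1702e+5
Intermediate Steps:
t = 117015
J = 1/487086 (J = 1/(-420 + 487506) = 1/487086 ≈ 2.0530e-6)
J + t = 1/487086 + 117015 = 56996368291/487086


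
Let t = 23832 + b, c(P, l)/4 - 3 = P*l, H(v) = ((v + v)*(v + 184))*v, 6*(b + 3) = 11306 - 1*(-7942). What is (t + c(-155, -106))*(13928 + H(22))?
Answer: 19790967384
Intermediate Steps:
b = 3205 (b = -3 + (11306 - 1*(-7942))/6 = -3 + (11306 + 7942)/6 = -3 + (⅙)*19248 = -3 + 3208 = 3205)
H(v) = 2*v²*(184 + v) (H(v) = ((2*v)*(184 + v))*v = (2*v*(184 + v))*v = 2*v²*(184 + v))
c(P, l) = 12 + 4*P*l (c(P, l) = 12 + 4*(P*l) = 12 + 4*P*l)
t = 27037 (t = 23832 + 3205 = 27037)
(t + c(-155, -106))*(13928 + H(22)) = (27037 + (12 + 4*(-155)*(-106)))*(13928 + 2*22²*(184 + 22)) = (27037 + (12 + 65720))*(13928 + 2*484*206) = (27037 + 65732)*(13928 + 199408) = 92769*213336 = 19790967384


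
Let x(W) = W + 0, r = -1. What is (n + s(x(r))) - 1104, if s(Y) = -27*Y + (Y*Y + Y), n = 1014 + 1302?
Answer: 1239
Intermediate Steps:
x(W) = W
n = 2316
s(Y) = Y² - 26*Y (s(Y) = -27*Y + (Y² + Y) = -27*Y + (Y + Y²) = Y² - 26*Y)
(n + s(x(r))) - 1104 = (2316 - (-26 - 1)) - 1104 = (2316 - 1*(-27)) - 1104 = (2316 + 27) - 1104 = 2343 - 1104 = 1239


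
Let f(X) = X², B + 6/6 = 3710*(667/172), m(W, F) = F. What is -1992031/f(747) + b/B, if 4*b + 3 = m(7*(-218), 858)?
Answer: -4908562321453/1380736353582 ≈ -3.5550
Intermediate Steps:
b = 855/4 (b = -¾ + (¼)*858 = -¾ + 429/2 = 855/4 ≈ 213.75)
B = 1237199/86 (B = -1 + 3710*(667/172) = -1 + 1237285/86 = 1237199/86 ≈ 14386.)
-1992031/f(747) + b/B = -1992031/(747²) + 855/(4*(1237199/86)) = -1992031/558009 + (855/4)*(86/1237199) = -1992031*1/558009 + 36765/2474398 = -1992031/558009 + 36765/2474398 = -4908562321453/1380736353582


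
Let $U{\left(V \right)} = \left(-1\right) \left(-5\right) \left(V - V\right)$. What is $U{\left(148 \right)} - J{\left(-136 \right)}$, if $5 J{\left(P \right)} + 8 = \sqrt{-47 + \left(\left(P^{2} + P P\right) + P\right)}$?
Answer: $\frac{8}{5} - \frac{\sqrt{36809}}{5} \approx -36.771$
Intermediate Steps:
$J{\left(P \right)} = - \frac{8}{5} + \frac{\sqrt{-47 + P + 2 P^{2}}}{5}$ ($J{\left(P \right)} = - \frac{8}{5} + \frac{\sqrt{-47 + \left(\left(P^{2} + P P\right) + P\right)}}{5} = - \frac{8}{5} + \frac{\sqrt{-47 + \left(\left(P^{2} + P^{2}\right) + P\right)}}{5} = - \frac{8}{5} + \frac{\sqrt{-47 + \left(2 P^{2} + P\right)}}{5} = - \frac{8}{5} + \frac{\sqrt{-47 + \left(P + 2 P^{2}\right)}}{5} = - \frac{8}{5} + \frac{\sqrt{-47 + P + 2 P^{2}}}{5}$)
$U{\left(V \right)} = 0$ ($U{\left(V \right)} = 5 \cdot 0 = 0$)
$U{\left(148 \right)} - J{\left(-136 \right)} = 0 - \left(- \frac{8}{5} + \frac{\sqrt{-47 - 136 + 2 \left(-136\right)^{2}}}{5}\right) = 0 - \left(- \frac{8}{5} + \frac{\sqrt{-47 - 136 + 2 \cdot 18496}}{5}\right) = 0 - \left(- \frac{8}{5} + \frac{\sqrt{-47 - 136 + 36992}}{5}\right) = 0 - \left(- \frac{8}{5} + \frac{\sqrt{36809}}{5}\right) = 0 + \left(\frac{8}{5} - \frac{\sqrt{36809}}{5}\right) = \frac{8}{5} - \frac{\sqrt{36809}}{5}$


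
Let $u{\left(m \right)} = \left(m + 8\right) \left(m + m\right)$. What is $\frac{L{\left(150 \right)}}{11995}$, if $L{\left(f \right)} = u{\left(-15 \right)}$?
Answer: $\frac{42}{2399} \approx 0.017507$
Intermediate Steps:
$u{\left(m \right)} = 2 m \left(8 + m\right)$ ($u{\left(m \right)} = \left(8 + m\right) 2 m = 2 m \left(8 + m\right)$)
$L{\left(f \right)} = 210$ ($L{\left(f \right)} = 2 \left(-15\right) \left(8 - 15\right) = 2 \left(-15\right) \left(-7\right) = 210$)
$\frac{L{\left(150 \right)}}{11995} = \frac{210}{11995} = 210 \cdot \frac{1}{11995} = \frac{42}{2399}$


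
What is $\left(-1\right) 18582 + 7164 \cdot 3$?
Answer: $2910$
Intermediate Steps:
$\left(-1\right) 18582 + 7164 \cdot 3 = -18582 + 21492 = 2910$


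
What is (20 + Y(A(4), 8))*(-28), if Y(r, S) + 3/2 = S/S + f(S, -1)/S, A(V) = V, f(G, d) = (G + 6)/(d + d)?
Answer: -1043/2 ≈ -521.50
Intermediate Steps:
f(G, d) = (6 + G)/(2*d) (f(G, d) = (6 + G)/((2*d)) = (6 + G)*(1/(2*d)) = (6 + G)/(2*d))
Y(r, S) = -½ + (-3 - S/2)/S (Y(r, S) = -3/2 + (S/S + ((½)*(6 + S)/(-1))/S) = -3/2 + (1 + ((½)*(-1)*(6 + S))/S) = -3/2 + (1 + (-3 - S/2)/S) = -½ + (-3 - S/2)/S)
(20 + Y(A(4), 8))*(-28) = (20 + (-3 - 1*8)/8)*(-28) = (20 + (-3 - 8)/8)*(-28) = (20 + (⅛)*(-11))*(-28) = (20 - 11/8)*(-28) = (149/8)*(-28) = -1043/2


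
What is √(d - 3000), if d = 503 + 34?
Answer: I*√2463 ≈ 49.629*I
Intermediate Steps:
d = 537
√(d - 3000) = √(537 - 3000) = √(-2463) = I*√2463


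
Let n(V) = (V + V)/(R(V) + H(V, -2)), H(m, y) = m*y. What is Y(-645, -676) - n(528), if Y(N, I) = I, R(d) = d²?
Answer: -177789/263 ≈ -676.00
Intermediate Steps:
n(V) = 2*V/(V² - 2*V) (n(V) = (V + V)/(V² + V*(-2)) = (2*V)/(V² - 2*V) = 2*V/(V² - 2*V))
Y(-645, -676) - n(528) = -676 - 2/(-2 + 528) = -676 - 2/526 = -676 - 1*1/263 = -676 - 1/263 = -177789/263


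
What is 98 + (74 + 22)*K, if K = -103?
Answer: -9790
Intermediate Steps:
98 + (74 + 22)*K = 98 + (74 + 22)*(-103) = 98 + 96*(-103) = 98 - 9888 = -9790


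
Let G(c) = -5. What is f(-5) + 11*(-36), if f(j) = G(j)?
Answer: -401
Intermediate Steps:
f(j) = -5
f(-5) + 11*(-36) = -5 + 11*(-36) = -5 - 396 = -401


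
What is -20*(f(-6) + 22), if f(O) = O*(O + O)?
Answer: -1880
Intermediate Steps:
f(O) = 2*O² (f(O) = O*(2*O) = 2*O²)
-20*(f(-6) + 22) = -20*(2*(-6)² + 22) = -20*(2*36 + 22) = -20*(72 + 22) = -20*94 = -1880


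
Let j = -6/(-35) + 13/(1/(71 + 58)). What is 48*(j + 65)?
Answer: 2926848/35 ≈ 83624.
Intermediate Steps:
j = 58701/35 (j = -6*(-1/35) + 13/(1/129) = 6/35 + 13/(1/129) = 6/35 + 13*129 = 6/35 + 1677 = 58701/35 ≈ 1677.2)
48*(j + 65) = 48*(58701/35 + 65) = 48*(60976/35) = 2926848/35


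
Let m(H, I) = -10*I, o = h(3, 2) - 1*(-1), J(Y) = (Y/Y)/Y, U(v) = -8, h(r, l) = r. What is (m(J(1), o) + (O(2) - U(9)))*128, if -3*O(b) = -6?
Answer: -3840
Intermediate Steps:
O(b) = 2 (O(b) = -⅓*(-6) = 2)
J(Y) = 1/Y
o = 4 (o = 3 - 1*(-1) = 3 + 1 = 4)
(m(J(1), o) + (O(2) - U(9)))*128 = (-10*4 + (2 - 1*(-8)))*128 = (-40 + (2 + 8))*128 = (-40 + 10)*128 = -30*128 = -3840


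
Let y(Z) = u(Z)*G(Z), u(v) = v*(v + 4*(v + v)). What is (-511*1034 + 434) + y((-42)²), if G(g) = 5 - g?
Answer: -49261787316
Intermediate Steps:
u(v) = 9*v² (u(v) = v*(v + 4*(2*v)) = v*(v + 8*v) = v*(9*v) = 9*v²)
y(Z) = 9*Z²*(5 - Z) (y(Z) = (9*Z²)*(5 - Z) = 9*Z²*(5 - Z))
(-511*1034 + 434) + y((-42)²) = (-511*1034 + 434) + 9*((-42)²)²*(5 - 1*(-42)²) = (-528374 + 434) + 9*1764²*(5 - 1*1764) = -527940 + 9*3111696*(5 - 1764) = -527940 + 9*3111696*(-1759) = -527940 - 49261259376 = -49261787316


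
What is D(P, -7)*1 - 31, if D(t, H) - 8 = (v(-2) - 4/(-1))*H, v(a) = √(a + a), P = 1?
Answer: -51 - 14*I ≈ -51.0 - 14.0*I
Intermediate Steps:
v(a) = √2*√a (v(a) = √(2*a) = √2*√a)
D(t, H) = 8 + H*(4 + 2*I) (D(t, H) = 8 + (√2*√(-2) - 4/(-1))*H = 8 + (√2*(I*√2) - 4*(-1))*H = 8 + (2*I + 4)*H = 8 + (4 + 2*I)*H = 8 + H*(4 + 2*I))
D(P, -7)*1 - 31 = (8 + 2*(-7)*(2 + I))*1 - 31 = (8 + (-28 - 14*I))*1 - 31 = (-20 - 14*I)*1 - 31 = (-20 - 14*I) - 31 = -51 - 14*I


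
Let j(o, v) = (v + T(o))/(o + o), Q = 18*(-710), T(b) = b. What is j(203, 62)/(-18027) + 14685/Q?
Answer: -1194248263/1039292604 ≈ -1.1491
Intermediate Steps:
Q = -12780
j(o, v) = (o + v)/(2*o) (j(o, v) = (v + o)/(o + o) = (o + v)/((2*o)) = (o + v)*(1/(2*o)) = (o + v)/(2*o))
j(203, 62)/(-18027) + 14685/Q = ((1/2)*(203 + 62)/203)/(-18027) + 14685/(-12780) = ((1/2)*(1/203)*265)*(-1/18027) + 14685*(-1/12780) = (265/406)*(-1/18027) - 979/852 = -265/7318962 - 979/852 = -1194248263/1039292604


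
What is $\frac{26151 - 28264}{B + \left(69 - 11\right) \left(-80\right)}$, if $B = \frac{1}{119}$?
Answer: $\frac{251447}{552159} \approx 0.45539$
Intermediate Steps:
$B = \frac{1}{119} \approx 0.0084034$
$\frac{26151 - 28264}{B + \left(69 - 11\right) \left(-80\right)} = \frac{26151 - 28264}{\frac{1}{119} + \left(69 - 11\right) \left(-80\right)} = - \frac{2113}{\frac{1}{119} + 58 \left(-80\right)} = - \frac{2113}{\frac{1}{119} - 4640} = - \frac{2113}{- \frac{552159}{119}} = \left(-2113\right) \left(- \frac{119}{552159}\right) = \frac{251447}{552159}$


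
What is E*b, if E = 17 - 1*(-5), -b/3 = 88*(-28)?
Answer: 162624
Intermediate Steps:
b = 7392 (b = -264*(-28) = -3*(-2464) = 7392)
E = 22 (E = 17 + 5 = 22)
E*b = 22*7392 = 162624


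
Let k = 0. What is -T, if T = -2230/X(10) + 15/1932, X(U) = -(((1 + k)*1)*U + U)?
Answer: -71811/644 ≈ -111.51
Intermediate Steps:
X(U) = -2*U (X(U) = -(((1 + 0)*1)*U + U) = -((1*1)*U + U) = -(1*U + U) = -(U + U) = -2*U)
T = 71811/644 (T = -2230/((-2*10)) + 15/1932 = -2230/(-20) + 15*(1/1932) = -2230*(-1/20) + 5/644 = 223/2 + 5/644 = 71811/644 ≈ 111.51)
-T = -1*71811/644 = -71811/644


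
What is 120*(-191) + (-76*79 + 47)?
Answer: -28877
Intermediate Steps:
120*(-191) + (-76*79 + 47) = -22920 + (-6004 + 47) = -22920 - 5957 = -28877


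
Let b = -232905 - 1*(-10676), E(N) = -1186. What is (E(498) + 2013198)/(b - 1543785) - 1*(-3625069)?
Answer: 3200960296477/883007 ≈ 3.6251e+6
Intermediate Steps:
b = -222229 (b = -232905 + 10676 = -222229)
(E(498) + 2013198)/(b - 1543785) - 1*(-3625069) = (-1186 + 2013198)/(-222229 - 1543785) - 1*(-3625069) = 2012012/(-1766014) + 3625069 = 2012012*(-1/1766014) + 3625069 = -1006006/883007 + 3625069 = 3200960296477/883007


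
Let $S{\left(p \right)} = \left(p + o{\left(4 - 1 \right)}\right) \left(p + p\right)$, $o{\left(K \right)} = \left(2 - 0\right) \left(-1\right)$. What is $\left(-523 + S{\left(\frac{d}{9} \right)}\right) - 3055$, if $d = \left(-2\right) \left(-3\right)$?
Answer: $- \frac{32218}{9} \approx -3579.8$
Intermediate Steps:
$d = 6$
$o{\left(K \right)} = -2$ ($o{\left(K \right)} = \left(2 + 0\right) \left(-1\right) = 2 \left(-1\right) = -2$)
$S{\left(p \right)} = 2 p \left(-2 + p\right)$ ($S{\left(p \right)} = \left(p - 2\right) \left(p + p\right) = \left(-2 + p\right) 2 p = 2 p \left(-2 + p\right)$)
$\left(-523 + S{\left(\frac{d}{9} \right)}\right) - 3055 = \left(-523 + 2 \cdot \frac{6}{9} \left(-2 + \frac{6}{9}\right)\right) - 3055 = \left(-523 + 2 \cdot 6 \cdot \frac{1}{9} \left(-2 + 6 \cdot \frac{1}{9}\right)\right) - 3055 = \left(-523 + 2 \cdot \frac{2}{3} \left(-2 + \frac{2}{3}\right)\right) - 3055 = \left(-523 + 2 \cdot \frac{2}{3} \left(- \frac{4}{3}\right)\right) - 3055 = \left(-523 - \frac{16}{9}\right) - 3055 = - \frac{4723}{9} - 3055 = - \frac{32218}{9}$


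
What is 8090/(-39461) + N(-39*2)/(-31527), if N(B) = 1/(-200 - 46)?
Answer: -62743104319/306045388962 ≈ -0.20501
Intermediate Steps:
N(B) = -1/246 (N(B) = 1/(-246) = -1/246)
8090/(-39461) + N(-39*2)/(-31527) = 8090/(-39461) - 1/246/(-31527) = 8090*(-1/39461) - 1/246*(-1/31527) = -8090/39461 + 1/7755642 = -62743104319/306045388962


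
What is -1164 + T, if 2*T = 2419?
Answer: 91/2 ≈ 45.500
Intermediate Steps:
T = 2419/2 (T = (1/2)*2419 = 2419/2 ≈ 1209.5)
-1164 + T = -1164 + 2419/2 = 91/2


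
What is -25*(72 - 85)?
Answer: 325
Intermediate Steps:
-25*(72 - 85) = -25*(-13) = 325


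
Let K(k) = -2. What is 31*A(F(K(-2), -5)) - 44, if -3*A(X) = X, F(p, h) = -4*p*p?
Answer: 364/3 ≈ 121.33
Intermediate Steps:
F(p, h) = -4*p²
A(X) = -X/3
31*A(F(K(-2), -5)) - 44 = 31*(-(-4)*(-2)²/3) - 44 = 31*(-(-4)*4/3) - 44 = 31*(-⅓*(-16)) - 44 = 31*(16/3) - 44 = 496/3 - 44 = 364/3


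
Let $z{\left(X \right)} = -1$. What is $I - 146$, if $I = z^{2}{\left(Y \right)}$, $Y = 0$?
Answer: $-145$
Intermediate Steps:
$I = 1$ ($I = \left(-1\right)^{2} = 1$)
$I - 146 = 1 - 146 = -145$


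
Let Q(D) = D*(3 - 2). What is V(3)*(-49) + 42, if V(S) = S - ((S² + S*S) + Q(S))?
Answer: 924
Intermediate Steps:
Q(D) = D (Q(D) = D*1 = D)
V(S) = -2*S² (V(S) = S - ((S² + S*S) + S) = S - ((S² + S²) + S) = S - (2*S² + S) = S - (S + 2*S²) = S + (-S - 2*S²) = -2*S²)
V(3)*(-49) + 42 = -2*3²*(-49) + 42 = -2*9*(-49) + 42 = -18*(-49) + 42 = 882 + 42 = 924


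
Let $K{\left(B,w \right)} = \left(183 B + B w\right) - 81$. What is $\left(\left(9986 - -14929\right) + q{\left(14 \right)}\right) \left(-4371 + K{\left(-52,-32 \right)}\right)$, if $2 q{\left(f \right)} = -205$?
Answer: $-305293000$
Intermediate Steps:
$K{\left(B,w \right)} = -81 + 183 B + B w$
$q{\left(f \right)} = - \frac{205}{2}$ ($q{\left(f \right)} = \frac{1}{2} \left(-205\right) = - \frac{205}{2}$)
$\left(\left(9986 - -14929\right) + q{\left(14 \right)}\right) \left(-4371 + K{\left(-52,-32 \right)}\right) = \left(\left(9986 - -14929\right) - \frac{205}{2}\right) \left(-4371 - 7933\right) = \left(\left(9986 + 14929\right) - \frac{205}{2}\right) \left(-4371 - 7933\right) = \left(24915 - \frac{205}{2}\right) \left(-4371 - 7933\right) = \frac{49625}{2} \left(-12304\right) = -305293000$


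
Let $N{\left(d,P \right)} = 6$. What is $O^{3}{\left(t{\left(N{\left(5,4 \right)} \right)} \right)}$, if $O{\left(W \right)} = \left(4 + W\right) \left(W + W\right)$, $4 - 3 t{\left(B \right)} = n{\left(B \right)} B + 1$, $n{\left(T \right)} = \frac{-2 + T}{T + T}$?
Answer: $\frac{17576}{729} \approx 24.11$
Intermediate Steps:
$n{\left(T \right)} = \frac{-2 + T}{2 T}$
$t{\left(B \right)} = \frac{4}{3} - \frac{B}{6}$ ($t{\left(B \right)} = \frac{4}{3} - \frac{\frac{-2 + B}{2 B} B + 1}{3} = \frac{4}{3} - \frac{\left(-1 + \frac{B}{2}\right) + 1}{3} = \frac{4}{3} - \frac{\frac{1}{2} B}{3} = \frac{4}{3} - \frac{B}{6}$)
$O{\left(W \right)} = 2 W \left(4 + W\right)$ ($O{\left(W \right)} = \left(4 + W\right) 2 W = 2 W \left(4 + W\right)$)
$O^{3}{\left(t{\left(N{\left(5,4 \right)} \right)} \right)} = \left(2 \left(\frac{4}{3} - 1\right) \left(4 + \left(\frac{4}{3} - 1\right)\right)\right)^{3} = \left(2 \cdot \frac{1}{3} \left(4 + \frac{1}{3}\right)\right)^{3} = \left(2 \cdot \frac{1}{3} \cdot \frac{13}{3}\right)^{3} = \left(\frac{26}{9}\right)^{3} = \frac{17576}{729}$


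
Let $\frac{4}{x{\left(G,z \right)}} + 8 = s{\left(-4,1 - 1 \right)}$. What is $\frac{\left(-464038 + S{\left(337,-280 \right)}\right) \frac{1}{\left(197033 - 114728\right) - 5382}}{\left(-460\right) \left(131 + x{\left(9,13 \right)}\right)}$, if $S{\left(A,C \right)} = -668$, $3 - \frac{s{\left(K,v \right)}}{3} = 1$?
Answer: $\frac{2347}{23053590} \approx 0.00010181$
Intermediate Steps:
$s{\left(K,v \right)} = 6$ ($s{\left(K,v \right)} = 9 - 3 = 6$)
$x{\left(G,z \right)} = -2$ ($x{\left(G,z \right)} = \frac{4}{-8 + 6} = \frac{4}{-2} = 4 \left(- \frac{1}{2}\right) = -2$)
$\frac{\left(-464038 + S{\left(337,-280 \right)}\right) \frac{1}{\left(197033 - 114728\right) - 5382}}{\left(-460\right) \left(131 + x{\left(9,13 \right)}\right)} = \frac{\left(-464038 - 668\right) \frac{1}{\left(197033 - 114728\right) - 5382}}{\left(-460\right) \left(131 - 2\right)} = \frac{\left(-464706\right) \frac{1}{\left(197033 - 114728\right) - 5382}}{\left(-460\right) 129} = \frac{\left(-464706\right) \frac{1}{82305 - 5382}}{-59340} = - \frac{464706}{76923} \left(- \frac{1}{59340}\right) = \left(-464706\right) \frac{1}{76923} \left(- \frac{1}{59340}\right) = \left(- \frac{4694}{777}\right) \left(- \frac{1}{59340}\right) = \frac{2347}{23053590}$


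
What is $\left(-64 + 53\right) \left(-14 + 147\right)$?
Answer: $-1463$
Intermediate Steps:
$\left(-64 + 53\right) \left(-14 + 147\right) = \left(-11\right) 133 = -1463$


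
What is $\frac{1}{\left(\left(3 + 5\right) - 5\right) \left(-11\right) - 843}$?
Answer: $- \frac{1}{876} \approx -0.0011416$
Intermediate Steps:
$\frac{1}{\left(\left(3 + 5\right) - 5\right) \left(-11\right) - 843} = \frac{1}{\left(8 - 5\right) \left(-11\right) - 843} = \frac{1}{3 \left(-11\right) - 843} = \frac{1}{-33 - 843} = \frac{1}{-876} = - \frac{1}{876}$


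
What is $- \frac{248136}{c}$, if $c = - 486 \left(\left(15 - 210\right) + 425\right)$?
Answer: $\frac{20678}{9315} \approx 2.2199$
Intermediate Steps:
$c = -111780$ ($c = - 486 \left(\left(15 - 210\right) + 425\right) = - 486 \left(-195 + 425\right) = \left(-486\right) 230 = -111780$)
$- \frac{248136}{c} = - \frac{248136}{-111780} = \left(-248136\right) \left(- \frac{1}{111780}\right) = \frac{20678}{9315}$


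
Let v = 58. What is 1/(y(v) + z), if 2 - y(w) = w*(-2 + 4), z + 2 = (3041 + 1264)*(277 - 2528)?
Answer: -1/9690671 ≈ -1.0319e-7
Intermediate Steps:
z = -9690557 (z = -2 + (3041 + 1264)*(277 - 2528) = -2 + 4305*(-2251) = -2 - 9690555 = -9690557)
y(w) = 2 - 2*w (y(w) = 2 - w*(-2 + 4) = 2 - w*2 = 2 - 2*w)
1/(y(v) + z) = 1/((2 - 2*58) - 9690557) = 1/((2 - 116) - 9690557) = 1/(-114 - 9690557) = 1/(-9690671) = -1/9690671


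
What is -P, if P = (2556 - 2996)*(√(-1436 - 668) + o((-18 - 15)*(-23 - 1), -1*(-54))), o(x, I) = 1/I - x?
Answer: -9408740/27 + 880*I*√526 ≈ -3.4847e+5 + 20183.0*I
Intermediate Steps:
P = 9408740/27 - 880*I*√526 (P = (2556 - 2996)*(√(-1436 - 668) + (1/(-1*(-54)) - (-18 - 15)*(-23 - 1))) = -440*(√(-2104) + (1/54 - (-33)*(-24))) = -440*(2*I*√526 + (1/54 - 1*792)) = -440*(2*I*√526 + (1/54 - 792)) = -440*(2*I*√526 - 42767/54) = -440*(-42767/54 + 2*I*√526) = 9408740/27 - 880*I*√526 ≈ 3.4847e+5 - 20183.0*I)
-P = -(9408740/27 - 880*I*√526) = -9408740/27 + 880*I*√526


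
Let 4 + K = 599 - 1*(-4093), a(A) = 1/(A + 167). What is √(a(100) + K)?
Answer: √334203099/267 ≈ 68.469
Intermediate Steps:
a(A) = 1/(167 + A)
K = 4688 (K = -4 + (599 - 1*(-4093)) = -4 + (599 + 4093) = -4 + 4692 = 4688)
√(a(100) + K) = √(1/(167 + 100) + 4688) = √(1/267 + 4688) = √(1251697/267) = √334203099/267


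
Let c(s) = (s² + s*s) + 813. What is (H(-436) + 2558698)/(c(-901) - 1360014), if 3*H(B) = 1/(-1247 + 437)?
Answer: 6217636139/642494430 ≈ 9.6773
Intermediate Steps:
H(B) = -1/2430 (H(B) = 1/(3*(-1247 + 437)) = (⅓)/(-810) = (⅓)*(-1/810) = -1/2430)
c(s) = 813 + 2*s² (c(s) = (s² + s²) + 813 = 2*s² + 813 = 813 + 2*s²)
(H(-436) + 2558698)/(c(-901) - 1360014) = (-1/2430 + 2558698)/((813 + 2*(-901)²) - 1360014) = 6217636139/(2430*((813 + 2*811801) - 1360014)) = 6217636139/(2430*((813 + 1623602) - 1360014)) = 6217636139/(2430*(1624415 - 1360014)) = (6217636139/2430)/264401 = (6217636139/2430)*(1/264401) = 6217636139/642494430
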